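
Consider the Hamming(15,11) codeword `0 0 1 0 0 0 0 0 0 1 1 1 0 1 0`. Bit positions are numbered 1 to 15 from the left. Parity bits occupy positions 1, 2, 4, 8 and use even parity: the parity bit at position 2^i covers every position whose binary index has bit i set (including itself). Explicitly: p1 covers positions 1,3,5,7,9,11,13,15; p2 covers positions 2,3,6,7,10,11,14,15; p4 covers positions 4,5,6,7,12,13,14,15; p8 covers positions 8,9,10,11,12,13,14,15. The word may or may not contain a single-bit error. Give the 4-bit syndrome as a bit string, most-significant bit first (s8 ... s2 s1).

0000

s1: b1⊕b3⊕b5⊕b7⊕b9⊕b11⊕b13⊕b15 = 0⊕1⊕0⊕0⊕0⊕1⊕0⊕0 = 0
s2: b2⊕b3⊕b6⊕b7⊕b10⊕b11⊕b14⊕b15 = 0⊕1⊕0⊕0⊕1⊕1⊕1⊕0 = 0
s4: b4⊕b5⊕b6⊕b7⊕b12⊕b13⊕b14⊕b15 = 0⊕0⊕0⊕0⊕1⊕0⊕1⊕0 = 0
s8: b8⊕b9⊕b10⊕b11⊕b12⊕b13⊕b14⊕b15 = 0⊕0⊕1⊕1⊕1⊕0⊕1⊕0 = 0
Syndrome (s8...s1) = 0000 → position 0 (no error).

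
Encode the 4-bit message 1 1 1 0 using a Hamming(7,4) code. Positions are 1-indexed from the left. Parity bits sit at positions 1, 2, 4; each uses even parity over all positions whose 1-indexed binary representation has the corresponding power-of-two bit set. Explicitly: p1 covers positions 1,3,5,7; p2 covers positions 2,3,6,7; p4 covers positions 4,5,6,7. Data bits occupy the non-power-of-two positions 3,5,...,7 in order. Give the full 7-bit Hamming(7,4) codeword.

0010110

Place data bits at non-power-of-two positions: b3=1, b5=1, b6=1, b7=0.
p1 = XOR of data positions {3,5,7} = 1⊕1⊕0 = 0
p2 = XOR of data positions {3,6,7} = 1⊕1⊕0 = 0
p4 = XOR of data positions {5,6,7} = 1⊕1⊕0 = 0
Codeword b1..b7 = 0010110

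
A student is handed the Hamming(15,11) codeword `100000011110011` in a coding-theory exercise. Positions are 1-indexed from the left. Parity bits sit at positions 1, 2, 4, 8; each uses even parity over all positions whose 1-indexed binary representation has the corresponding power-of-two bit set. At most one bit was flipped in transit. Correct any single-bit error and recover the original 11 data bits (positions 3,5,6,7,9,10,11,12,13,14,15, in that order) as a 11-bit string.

s1: b1⊕b3⊕b5⊕b7⊕b9⊕b11⊕b13⊕b15 = 1⊕0⊕0⊕0⊕1⊕1⊕0⊕1 = 0
s2: b2⊕b3⊕b6⊕b7⊕b10⊕b11⊕b14⊕b15 = 0⊕0⊕0⊕0⊕1⊕1⊕1⊕1 = 0
s4: b4⊕b5⊕b6⊕b7⊕b12⊕b13⊕b14⊕b15 = 0⊕0⊕0⊕0⊕0⊕0⊕1⊕1 = 0
s8: b8⊕b9⊕b10⊕b11⊕b12⊕b13⊕b14⊕b15 = 1⊕1⊕1⊕1⊕0⊕0⊕1⊕1 = 0
Syndrome (s8...s1) = 0000 → position 0 (no error).
No correction needed.
Data bits at positions 3,5,6,7,9,10,11,12,13,14,15: 00001110011

00001110011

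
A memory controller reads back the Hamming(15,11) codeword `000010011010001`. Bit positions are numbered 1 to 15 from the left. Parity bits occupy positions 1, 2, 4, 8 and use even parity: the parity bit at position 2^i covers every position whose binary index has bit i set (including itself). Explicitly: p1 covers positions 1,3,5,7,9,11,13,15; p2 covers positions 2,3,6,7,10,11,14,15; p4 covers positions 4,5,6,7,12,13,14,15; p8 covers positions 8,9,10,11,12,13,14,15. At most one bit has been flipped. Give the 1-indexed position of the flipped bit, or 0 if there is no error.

0

s1: b1⊕b3⊕b5⊕b7⊕b9⊕b11⊕b13⊕b15 = 0⊕0⊕1⊕0⊕1⊕1⊕0⊕1 = 0
s2: b2⊕b3⊕b6⊕b7⊕b10⊕b11⊕b14⊕b15 = 0⊕0⊕0⊕0⊕0⊕1⊕0⊕1 = 0
s4: b4⊕b5⊕b6⊕b7⊕b12⊕b13⊕b14⊕b15 = 0⊕1⊕0⊕0⊕0⊕0⊕0⊕1 = 0
s8: b8⊕b9⊕b10⊕b11⊕b12⊕b13⊕b14⊕b15 = 1⊕1⊕0⊕1⊕0⊕0⊕0⊕1 = 0
Syndrome (s8...s1) = 0000 → position 0 (no error).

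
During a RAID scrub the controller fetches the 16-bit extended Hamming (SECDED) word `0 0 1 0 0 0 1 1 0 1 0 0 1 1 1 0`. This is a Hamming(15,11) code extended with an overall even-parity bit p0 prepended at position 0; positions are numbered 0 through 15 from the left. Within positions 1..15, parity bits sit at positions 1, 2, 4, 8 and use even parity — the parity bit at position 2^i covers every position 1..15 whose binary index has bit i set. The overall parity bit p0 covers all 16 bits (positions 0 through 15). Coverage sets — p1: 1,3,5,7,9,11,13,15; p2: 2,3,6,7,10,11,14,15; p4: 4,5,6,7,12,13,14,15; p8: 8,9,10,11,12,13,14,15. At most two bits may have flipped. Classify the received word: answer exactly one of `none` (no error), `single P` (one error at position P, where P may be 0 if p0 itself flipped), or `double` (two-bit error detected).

single 5

s1: b1⊕b3⊕b5⊕b7⊕b9⊕b11⊕b13⊕b15 = 0⊕0⊕0⊕1⊕1⊕0⊕1⊕0 = 1
s2: b2⊕b3⊕b6⊕b7⊕b10⊕b11⊕b14⊕b15 = 1⊕0⊕1⊕1⊕0⊕0⊕1⊕0 = 0
s4: b4⊕b5⊕b6⊕b7⊕b12⊕b13⊕b14⊕b15 = 0⊕0⊕1⊕1⊕1⊕1⊕1⊕0 = 1
s8: b8⊕b9⊕b10⊕b11⊕b12⊕b13⊕b14⊕b15 = 0⊕1⊕0⊕0⊕1⊕1⊕1⊕0 = 0
Syndrome (s8...s1) = 0101 → position 5.
Overall parity (XOR of all 16 bits, including p0): 0⊕0⊕1⊕0⊕0⊕0⊕1⊕1⊕0⊕1⊕0⊕0⊕1⊕1⊕1⊕0 = 1
Overall=1, syndrome position=5 → single-bit error at position 5.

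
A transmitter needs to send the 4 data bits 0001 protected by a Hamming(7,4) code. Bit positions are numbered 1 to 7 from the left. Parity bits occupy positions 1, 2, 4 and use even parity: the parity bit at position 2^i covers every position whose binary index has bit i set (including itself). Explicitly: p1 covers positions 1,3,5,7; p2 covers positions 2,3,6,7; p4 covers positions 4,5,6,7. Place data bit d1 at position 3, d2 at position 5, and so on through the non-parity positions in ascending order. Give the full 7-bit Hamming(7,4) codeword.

Place data bits at non-power-of-two positions: b3=0, b5=0, b6=0, b7=1.
p1 = XOR of data positions {3,5,7} = 0⊕0⊕1 = 1
p2 = XOR of data positions {3,6,7} = 0⊕0⊕1 = 1
p4 = XOR of data positions {5,6,7} = 0⊕0⊕1 = 1
Codeword b1..b7 = 1101001

1101001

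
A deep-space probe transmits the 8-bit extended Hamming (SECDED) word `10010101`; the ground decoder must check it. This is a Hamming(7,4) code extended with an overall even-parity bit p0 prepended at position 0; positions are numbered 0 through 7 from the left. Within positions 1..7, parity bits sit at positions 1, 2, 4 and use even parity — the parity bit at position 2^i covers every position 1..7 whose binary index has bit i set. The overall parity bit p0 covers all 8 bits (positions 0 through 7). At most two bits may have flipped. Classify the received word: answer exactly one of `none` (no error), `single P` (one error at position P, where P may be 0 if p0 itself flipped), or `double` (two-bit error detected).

double

s1: b1⊕b3⊕b5⊕b7 = 0⊕1⊕1⊕1 = 1
s2: b2⊕b3⊕b6⊕b7 = 0⊕1⊕0⊕1 = 0
s4: b4⊕b5⊕b6⊕b7 = 0⊕1⊕0⊕1 = 0
Syndrome (s4...s1) = 001 → position 1.
Overall parity (XOR of all 8 bits, including p0): 1⊕0⊕0⊕1⊕0⊕1⊕0⊕1 = 0
Overall=0, syndrome position=1 → double-bit error detected (uncorrectable).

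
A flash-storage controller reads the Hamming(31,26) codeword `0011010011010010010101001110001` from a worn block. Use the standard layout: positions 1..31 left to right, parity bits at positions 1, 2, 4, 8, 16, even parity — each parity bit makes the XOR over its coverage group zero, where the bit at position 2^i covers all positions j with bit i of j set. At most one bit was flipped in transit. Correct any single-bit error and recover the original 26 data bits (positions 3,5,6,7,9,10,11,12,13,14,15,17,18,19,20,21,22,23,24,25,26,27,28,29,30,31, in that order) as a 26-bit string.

s1: b1⊕b3⊕b5⊕b7⊕b9⊕b11⊕b13⊕b15⊕b17⊕b19⊕b21⊕b23⊕b25⊕b27⊕b29⊕b31 = 0⊕1⊕0⊕0⊕1⊕0⊕0⊕1⊕0⊕0⊕0⊕0⊕1⊕1⊕0⊕1 = 0
s2: b2⊕b3⊕b6⊕b7⊕b10⊕b11⊕b14⊕b15⊕b18⊕b19⊕b22⊕b23⊕b26⊕b27⊕b30⊕b31 = 0⊕1⊕1⊕0⊕1⊕0⊕0⊕1⊕1⊕0⊕1⊕0⊕1⊕1⊕0⊕1 = 1
s4: b4⊕b5⊕b6⊕b7⊕b12⊕b13⊕b14⊕b15⊕b20⊕b21⊕b22⊕b23⊕b28⊕b29⊕b30⊕b31 = 1⊕0⊕1⊕0⊕1⊕0⊕0⊕1⊕1⊕0⊕1⊕0⊕0⊕0⊕0⊕1 = 1
s8: b8⊕b9⊕b10⊕b11⊕b12⊕b13⊕b14⊕b15⊕b24⊕b25⊕b26⊕b27⊕b28⊕b29⊕b30⊕b31 = 0⊕1⊕1⊕0⊕1⊕0⊕0⊕1⊕0⊕1⊕1⊕1⊕0⊕0⊕0⊕1 = 0
s16: b16⊕b17⊕b18⊕b19⊕b20⊕b21⊕b22⊕b23⊕b24⊕b25⊕b26⊕b27⊕b28⊕b29⊕b30⊕b31 = 0⊕0⊕1⊕0⊕1⊕0⊕1⊕0⊕0⊕1⊕1⊕1⊕0⊕0⊕0⊕1 = 1
Syndrome (s16...s1) = 10110 → position 22.
Flip bit 22: corrected codeword = 0011010011010010010100001110001
Data bits at positions 3,5,6,7,9,10,11,12,13,14,15,17,18,19,20,21,22,23,24,25,26,27,28,29,30,31: 10101101001010100001110001

10101101001010100001110001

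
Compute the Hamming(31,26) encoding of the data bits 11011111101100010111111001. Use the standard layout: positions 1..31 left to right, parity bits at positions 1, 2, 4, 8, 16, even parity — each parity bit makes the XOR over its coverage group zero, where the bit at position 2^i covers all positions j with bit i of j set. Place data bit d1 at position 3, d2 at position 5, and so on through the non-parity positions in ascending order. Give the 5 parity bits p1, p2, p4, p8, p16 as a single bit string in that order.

11101

Place data bits at non-power-of-two positions: b3=1, b5=1, b6=0, b7=1, b9=1, b10=1, b11=1, b12=1, b13=1, b14=0, b15=1, b17=1, b18=0, b19=0, b20=0, b21=1, b22=0, b23=1, b24=1, b25=1, b26=1, b27=1, b28=1, b29=0, b30=0, b31=1.
p1 = XOR of data positions {3,5,7,9,11,13,15,17,19,21,23,25,27,29,31} = 1⊕1⊕1⊕1⊕1⊕1⊕1⊕1⊕0⊕1⊕1⊕1⊕1⊕0⊕1 = 1
p2 = XOR of data positions {3,6,7,10,11,14,15,18,19,22,23,26,27,30,31} = 1⊕0⊕1⊕1⊕1⊕0⊕1⊕0⊕0⊕0⊕1⊕1⊕1⊕0⊕1 = 1
p4 = XOR of data positions {5,6,7,12,13,14,15,20,21,22,23,28,29,30,31} = 1⊕0⊕1⊕1⊕1⊕0⊕1⊕0⊕1⊕0⊕1⊕1⊕0⊕0⊕1 = 1
p8 = XOR of data positions {9,10,11,12,13,14,15,24,25,26,27,28,29,30,31} = 1⊕1⊕1⊕1⊕1⊕0⊕1⊕1⊕1⊕1⊕1⊕1⊕0⊕0⊕1 = 0
p16 = XOR of data positions {17,18,19,20,21,22,23,24,25,26,27,28,29,30,31} = 1⊕0⊕0⊕0⊕1⊕0⊕1⊕1⊕1⊕1⊕1⊕1⊕0⊕0⊕1 = 1
Parity bits p1,p2,p4,p8,p16 = 11101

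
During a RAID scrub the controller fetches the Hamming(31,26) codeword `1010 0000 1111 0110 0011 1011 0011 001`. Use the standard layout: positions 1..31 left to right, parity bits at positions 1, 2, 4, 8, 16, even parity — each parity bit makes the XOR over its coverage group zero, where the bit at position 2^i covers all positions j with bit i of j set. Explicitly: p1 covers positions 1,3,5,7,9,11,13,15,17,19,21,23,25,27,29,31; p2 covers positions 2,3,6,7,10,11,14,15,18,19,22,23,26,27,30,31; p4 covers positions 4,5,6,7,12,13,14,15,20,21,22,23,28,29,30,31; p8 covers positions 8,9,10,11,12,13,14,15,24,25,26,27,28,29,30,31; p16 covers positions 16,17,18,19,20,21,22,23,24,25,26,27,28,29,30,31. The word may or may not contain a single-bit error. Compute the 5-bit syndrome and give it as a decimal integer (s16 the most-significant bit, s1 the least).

2

s1: b1⊕b3⊕b5⊕b7⊕b9⊕b11⊕b13⊕b15⊕b17⊕b19⊕b21⊕b23⊕b25⊕b27⊕b29⊕b31 = 1⊕1⊕0⊕0⊕1⊕1⊕0⊕1⊕0⊕1⊕1⊕1⊕0⊕1⊕0⊕1 = 0
s2: b2⊕b3⊕b6⊕b7⊕b10⊕b11⊕b14⊕b15⊕b18⊕b19⊕b22⊕b23⊕b26⊕b27⊕b30⊕b31 = 0⊕1⊕0⊕0⊕1⊕1⊕1⊕1⊕0⊕1⊕0⊕1⊕0⊕1⊕0⊕1 = 1
s4: b4⊕b5⊕b6⊕b7⊕b12⊕b13⊕b14⊕b15⊕b20⊕b21⊕b22⊕b23⊕b28⊕b29⊕b30⊕b31 = 0⊕0⊕0⊕0⊕1⊕0⊕1⊕1⊕1⊕1⊕0⊕1⊕1⊕0⊕0⊕1 = 0
s8: b8⊕b9⊕b10⊕b11⊕b12⊕b13⊕b14⊕b15⊕b24⊕b25⊕b26⊕b27⊕b28⊕b29⊕b30⊕b31 = 0⊕1⊕1⊕1⊕1⊕0⊕1⊕1⊕1⊕0⊕0⊕1⊕1⊕0⊕0⊕1 = 0
s16: b16⊕b17⊕b18⊕b19⊕b20⊕b21⊕b22⊕b23⊕b24⊕b25⊕b26⊕b27⊕b28⊕b29⊕b30⊕b31 = 0⊕0⊕0⊕1⊕1⊕1⊕0⊕1⊕1⊕0⊕0⊕1⊕1⊕0⊕0⊕1 = 0
Syndrome (s16...s1) = 00010 → position 2.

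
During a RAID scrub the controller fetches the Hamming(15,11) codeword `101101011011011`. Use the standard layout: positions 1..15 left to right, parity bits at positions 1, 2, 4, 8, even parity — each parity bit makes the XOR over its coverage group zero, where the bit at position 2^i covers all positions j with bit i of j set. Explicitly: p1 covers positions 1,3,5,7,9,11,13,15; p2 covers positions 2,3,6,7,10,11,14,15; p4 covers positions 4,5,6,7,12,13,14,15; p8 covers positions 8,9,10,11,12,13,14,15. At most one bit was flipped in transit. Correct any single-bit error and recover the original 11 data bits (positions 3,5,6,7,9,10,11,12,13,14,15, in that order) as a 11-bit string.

10111011011

s1: b1⊕b3⊕b5⊕b7⊕b9⊕b11⊕b13⊕b15 = 1⊕1⊕0⊕0⊕1⊕1⊕0⊕1 = 1
s2: b2⊕b3⊕b6⊕b7⊕b10⊕b11⊕b14⊕b15 = 0⊕1⊕1⊕0⊕0⊕1⊕1⊕1 = 1
s4: b4⊕b5⊕b6⊕b7⊕b12⊕b13⊕b14⊕b15 = 1⊕0⊕1⊕0⊕1⊕0⊕1⊕1 = 1
s8: b8⊕b9⊕b10⊕b11⊕b12⊕b13⊕b14⊕b15 = 1⊕1⊕0⊕1⊕1⊕0⊕1⊕1 = 0
Syndrome (s8...s1) = 0111 → position 7.
Flip bit 7: corrected codeword = 101101111011011
Data bits at positions 3,5,6,7,9,10,11,12,13,14,15: 10111011011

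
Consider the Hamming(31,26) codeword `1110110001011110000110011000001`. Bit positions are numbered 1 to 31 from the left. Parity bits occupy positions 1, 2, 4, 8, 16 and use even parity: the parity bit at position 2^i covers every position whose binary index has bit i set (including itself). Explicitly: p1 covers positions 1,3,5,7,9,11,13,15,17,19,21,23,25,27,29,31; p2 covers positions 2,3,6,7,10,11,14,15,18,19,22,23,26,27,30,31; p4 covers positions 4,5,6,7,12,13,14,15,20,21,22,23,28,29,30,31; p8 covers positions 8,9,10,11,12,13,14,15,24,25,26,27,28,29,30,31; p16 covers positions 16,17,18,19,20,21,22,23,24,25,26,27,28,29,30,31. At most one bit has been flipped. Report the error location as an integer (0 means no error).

22

s1: b1⊕b3⊕b5⊕b7⊕b9⊕b11⊕b13⊕b15⊕b17⊕b19⊕b21⊕b23⊕b25⊕b27⊕b29⊕b31 = 1⊕1⊕1⊕0⊕0⊕0⊕1⊕1⊕0⊕0⊕1⊕0⊕1⊕0⊕0⊕1 = 0
s2: b2⊕b3⊕b6⊕b7⊕b10⊕b11⊕b14⊕b15⊕b18⊕b19⊕b22⊕b23⊕b26⊕b27⊕b30⊕b31 = 1⊕1⊕1⊕0⊕1⊕0⊕1⊕1⊕0⊕0⊕0⊕0⊕0⊕0⊕0⊕1 = 1
s4: b4⊕b5⊕b6⊕b7⊕b12⊕b13⊕b14⊕b15⊕b20⊕b21⊕b22⊕b23⊕b28⊕b29⊕b30⊕b31 = 0⊕1⊕1⊕0⊕1⊕1⊕1⊕1⊕1⊕1⊕0⊕0⊕0⊕0⊕0⊕1 = 1
s8: b8⊕b9⊕b10⊕b11⊕b12⊕b13⊕b14⊕b15⊕b24⊕b25⊕b26⊕b27⊕b28⊕b29⊕b30⊕b31 = 0⊕0⊕1⊕0⊕1⊕1⊕1⊕1⊕1⊕1⊕0⊕0⊕0⊕0⊕0⊕1 = 0
s16: b16⊕b17⊕b18⊕b19⊕b20⊕b21⊕b22⊕b23⊕b24⊕b25⊕b26⊕b27⊕b28⊕b29⊕b30⊕b31 = 0⊕0⊕0⊕0⊕1⊕1⊕0⊕0⊕1⊕1⊕0⊕0⊕0⊕0⊕0⊕1 = 1
Syndrome (s16...s1) = 10110 → position 22.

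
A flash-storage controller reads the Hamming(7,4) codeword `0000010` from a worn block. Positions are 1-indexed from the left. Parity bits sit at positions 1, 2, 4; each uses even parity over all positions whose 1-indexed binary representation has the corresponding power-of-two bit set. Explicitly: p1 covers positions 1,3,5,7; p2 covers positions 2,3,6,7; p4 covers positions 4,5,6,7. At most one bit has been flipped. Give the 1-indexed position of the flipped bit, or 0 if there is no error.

s1: b1⊕b3⊕b5⊕b7 = 0⊕0⊕0⊕0 = 0
s2: b2⊕b3⊕b6⊕b7 = 0⊕0⊕1⊕0 = 1
s4: b4⊕b5⊕b6⊕b7 = 0⊕0⊕1⊕0 = 1
Syndrome (s4...s1) = 110 → position 6.

6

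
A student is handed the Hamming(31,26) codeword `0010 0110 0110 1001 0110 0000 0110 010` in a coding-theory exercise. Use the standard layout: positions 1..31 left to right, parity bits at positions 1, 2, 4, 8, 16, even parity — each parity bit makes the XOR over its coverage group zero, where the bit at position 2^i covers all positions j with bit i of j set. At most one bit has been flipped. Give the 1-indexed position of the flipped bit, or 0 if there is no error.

0

s1: b1⊕b3⊕b5⊕b7⊕b9⊕b11⊕b13⊕b15⊕b17⊕b19⊕b21⊕b23⊕b25⊕b27⊕b29⊕b31 = 0⊕1⊕0⊕1⊕0⊕1⊕1⊕0⊕0⊕1⊕0⊕0⊕0⊕1⊕0⊕0 = 0
s2: b2⊕b3⊕b6⊕b7⊕b10⊕b11⊕b14⊕b15⊕b18⊕b19⊕b22⊕b23⊕b26⊕b27⊕b30⊕b31 = 0⊕1⊕1⊕1⊕1⊕1⊕0⊕0⊕1⊕1⊕0⊕0⊕1⊕1⊕1⊕0 = 0
s4: b4⊕b5⊕b6⊕b7⊕b12⊕b13⊕b14⊕b15⊕b20⊕b21⊕b22⊕b23⊕b28⊕b29⊕b30⊕b31 = 0⊕0⊕1⊕1⊕0⊕1⊕0⊕0⊕0⊕0⊕0⊕0⊕0⊕0⊕1⊕0 = 0
s8: b8⊕b9⊕b10⊕b11⊕b12⊕b13⊕b14⊕b15⊕b24⊕b25⊕b26⊕b27⊕b28⊕b29⊕b30⊕b31 = 0⊕0⊕1⊕1⊕0⊕1⊕0⊕0⊕0⊕0⊕1⊕1⊕0⊕0⊕1⊕0 = 0
s16: b16⊕b17⊕b18⊕b19⊕b20⊕b21⊕b22⊕b23⊕b24⊕b25⊕b26⊕b27⊕b28⊕b29⊕b30⊕b31 = 1⊕0⊕1⊕1⊕0⊕0⊕0⊕0⊕0⊕0⊕1⊕1⊕0⊕0⊕1⊕0 = 0
Syndrome (s16...s1) = 00000 → position 0 (no error).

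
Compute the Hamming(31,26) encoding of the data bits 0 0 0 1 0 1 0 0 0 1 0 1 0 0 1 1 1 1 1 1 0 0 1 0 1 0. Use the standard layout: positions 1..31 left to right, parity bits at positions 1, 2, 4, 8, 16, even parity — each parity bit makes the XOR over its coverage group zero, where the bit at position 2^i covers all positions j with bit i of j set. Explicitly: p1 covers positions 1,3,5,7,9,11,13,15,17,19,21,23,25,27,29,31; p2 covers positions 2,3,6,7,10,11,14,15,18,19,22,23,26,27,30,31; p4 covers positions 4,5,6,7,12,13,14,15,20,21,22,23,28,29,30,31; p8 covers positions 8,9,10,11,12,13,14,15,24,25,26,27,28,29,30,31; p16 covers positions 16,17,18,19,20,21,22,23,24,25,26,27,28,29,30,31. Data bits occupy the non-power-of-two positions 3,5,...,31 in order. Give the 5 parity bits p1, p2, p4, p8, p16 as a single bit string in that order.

Place data bits at non-power-of-two positions: b3=0, b5=0, b6=0, b7=1, b9=0, b10=1, b11=0, b12=0, b13=0, b14=1, b15=0, b17=1, b18=0, b19=0, b20=1, b21=1, b22=1, b23=1, b24=1, b25=1, b26=0, b27=0, b28=1, b29=0, b30=1, b31=0.
p1 = XOR of data positions {3,5,7,9,11,13,15,17,19,21,23,25,27,29,31} = 0⊕0⊕1⊕0⊕0⊕0⊕0⊕1⊕0⊕1⊕1⊕1⊕0⊕0⊕0 = 1
p2 = XOR of data positions {3,6,7,10,11,14,15,18,19,22,23,26,27,30,31} = 0⊕0⊕1⊕1⊕0⊕1⊕0⊕0⊕0⊕1⊕1⊕0⊕0⊕1⊕0 = 0
p4 = XOR of data positions {5,6,7,12,13,14,15,20,21,22,23,28,29,30,31} = 0⊕0⊕1⊕0⊕0⊕1⊕0⊕1⊕1⊕1⊕1⊕1⊕0⊕1⊕0 = 0
p8 = XOR of data positions {9,10,11,12,13,14,15,24,25,26,27,28,29,30,31} = 0⊕1⊕0⊕0⊕0⊕1⊕0⊕1⊕1⊕0⊕0⊕1⊕0⊕1⊕0 = 0
p16 = XOR of data positions {17,18,19,20,21,22,23,24,25,26,27,28,29,30,31} = 1⊕0⊕0⊕1⊕1⊕1⊕1⊕1⊕1⊕0⊕0⊕1⊕0⊕1⊕0 = 1
Parity bits p1,p2,p4,p8,p16 = 10001

10001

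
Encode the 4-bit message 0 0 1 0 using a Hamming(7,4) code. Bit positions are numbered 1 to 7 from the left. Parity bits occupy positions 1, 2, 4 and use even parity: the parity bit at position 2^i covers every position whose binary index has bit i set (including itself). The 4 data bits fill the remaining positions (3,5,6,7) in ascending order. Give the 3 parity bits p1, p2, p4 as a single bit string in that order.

Place data bits at non-power-of-two positions: b3=0, b5=0, b6=1, b7=0.
p1 = XOR of data positions {3,5,7} = 0⊕0⊕0 = 0
p2 = XOR of data positions {3,6,7} = 0⊕1⊕0 = 1
p4 = XOR of data positions {5,6,7} = 0⊕1⊕0 = 1
Parity bits p1,p2,p4 = 011

011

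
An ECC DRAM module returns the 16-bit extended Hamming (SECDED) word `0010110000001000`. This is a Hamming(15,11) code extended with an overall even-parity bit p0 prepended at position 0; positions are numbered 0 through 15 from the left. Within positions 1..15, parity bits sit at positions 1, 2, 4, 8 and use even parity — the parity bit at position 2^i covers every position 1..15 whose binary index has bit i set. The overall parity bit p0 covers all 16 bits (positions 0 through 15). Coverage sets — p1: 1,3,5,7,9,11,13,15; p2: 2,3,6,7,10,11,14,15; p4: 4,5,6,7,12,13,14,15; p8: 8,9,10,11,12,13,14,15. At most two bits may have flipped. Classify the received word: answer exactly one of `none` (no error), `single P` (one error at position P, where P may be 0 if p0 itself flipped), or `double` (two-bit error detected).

s1: b1⊕b3⊕b5⊕b7⊕b9⊕b11⊕b13⊕b15 = 0⊕0⊕1⊕0⊕0⊕0⊕0⊕0 = 1
s2: b2⊕b3⊕b6⊕b7⊕b10⊕b11⊕b14⊕b15 = 1⊕0⊕0⊕0⊕0⊕0⊕0⊕0 = 1
s4: b4⊕b5⊕b6⊕b7⊕b12⊕b13⊕b14⊕b15 = 1⊕1⊕0⊕0⊕1⊕0⊕0⊕0 = 1
s8: b8⊕b9⊕b10⊕b11⊕b12⊕b13⊕b14⊕b15 = 0⊕0⊕0⊕0⊕1⊕0⊕0⊕0 = 1
Syndrome (s8...s1) = 1111 → position 15.
Overall parity (XOR of all 16 bits, including p0): 0⊕0⊕1⊕0⊕1⊕1⊕0⊕0⊕0⊕0⊕0⊕0⊕1⊕0⊕0⊕0 = 0
Overall=0, syndrome position=15 → double-bit error detected (uncorrectable).

double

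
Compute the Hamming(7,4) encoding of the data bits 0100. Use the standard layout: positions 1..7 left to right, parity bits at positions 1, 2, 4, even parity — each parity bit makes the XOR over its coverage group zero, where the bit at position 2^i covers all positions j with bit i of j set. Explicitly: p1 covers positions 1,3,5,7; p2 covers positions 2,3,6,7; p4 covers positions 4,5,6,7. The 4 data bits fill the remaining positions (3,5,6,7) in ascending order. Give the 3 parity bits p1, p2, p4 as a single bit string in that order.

101

Place data bits at non-power-of-two positions: b3=0, b5=1, b6=0, b7=0.
p1 = XOR of data positions {3,5,7} = 0⊕1⊕0 = 1
p2 = XOR of data positions {3,6,7} = 0⊕0⊕0 = 0
p4 = XOR of data positions {5,6,7} = 1⊕0⊕0 = 1
Parity bits p1,p2,p4 = 101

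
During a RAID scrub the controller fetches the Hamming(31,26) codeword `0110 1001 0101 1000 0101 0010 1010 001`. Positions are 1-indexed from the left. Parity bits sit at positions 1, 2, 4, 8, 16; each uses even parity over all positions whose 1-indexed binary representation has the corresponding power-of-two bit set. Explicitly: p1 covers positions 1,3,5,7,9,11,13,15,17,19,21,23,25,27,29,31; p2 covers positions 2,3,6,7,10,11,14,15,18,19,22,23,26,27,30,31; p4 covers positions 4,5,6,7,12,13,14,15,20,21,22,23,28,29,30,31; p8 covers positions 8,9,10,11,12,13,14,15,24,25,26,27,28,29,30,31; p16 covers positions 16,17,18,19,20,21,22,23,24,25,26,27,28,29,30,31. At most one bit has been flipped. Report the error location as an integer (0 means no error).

s1: b1⊕b3⊕b5⊕b7⊕b9⊕b11⊕b13⊕b15⊕b17⊕b19⊕b21⊕b23⊕b25⊕b27⊕b29⊕b31 = 0⊕1⊕1⊕0⊕0⊕0⊕1⊕0⊕0⊕0⊕0⊕1⊕1⊕1⊕0⊕1 = 1
s2: b2⊕b3⊕b6⊕b7⊕b10⊕b11⊕b14⊕b15⊕b18⊕b19⊕b22⊕b23⊕b26⊕b27⊕b30⊕b31 = 1⊕1⊕0⊕0⊕1⊕0⊕0⊕0⊕1⊕0⊕0⊕1⊕0⊕1⊕0⊕1 = 1
s4: b4⊕b5⊕b6⊕b7⊕b12⊕b13⊕b14⊕b15⊕b20⊕b21⊕b22⊕b23⊕b28⊕b29⊕b30⊕b31 = 0⊕1⊕0⊕0⊕1⊕1⊕0⊕0⊕1⊕0⊕0⊕1⊕0⊕0⊕0⊕1 = 0
s8: b8⊕b9⊕b10⊕b11⊕b12⊕b13⊕b14⊕b15⊕b24⊕b25⊕b26⊕b27⊕b28⊕b29⊕b30⊕b31 = 1⊕0⊕1⊕0⊕1⊕1⊕0⊕0⊕0⊕1⊕0⊕1⊕0⊕0⊕0⊕1 = 1
s16: b16⊕b17⊕b18⊕b19⊕b20⊕b21⊕b22⊕b23⊕b24⊕b25⊕b26⊕b27⊕b28⊕b29⊕b30⊕b31 = 0⊕0⊕1⊕0⊕1⊕0⊕0⊕1⊕0⊕1⊕0⊕1⊕0⊕0⊕0⊕1 = 0
Syndrome (s16...s1) = 01011 → position 11.

11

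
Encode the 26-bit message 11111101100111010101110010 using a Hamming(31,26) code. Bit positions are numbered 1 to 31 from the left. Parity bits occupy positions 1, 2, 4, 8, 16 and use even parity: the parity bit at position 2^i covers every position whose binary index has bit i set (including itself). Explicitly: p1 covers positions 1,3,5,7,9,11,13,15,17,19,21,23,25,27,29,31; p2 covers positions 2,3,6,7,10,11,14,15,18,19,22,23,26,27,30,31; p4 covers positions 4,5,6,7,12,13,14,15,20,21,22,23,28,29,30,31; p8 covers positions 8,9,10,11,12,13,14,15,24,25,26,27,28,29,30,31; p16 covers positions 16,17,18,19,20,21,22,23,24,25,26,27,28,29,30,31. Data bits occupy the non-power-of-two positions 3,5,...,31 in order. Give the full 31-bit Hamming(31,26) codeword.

Place data bits at non-power-of-two positions: b3=1, b5=1, b6=1, b7=1, b9=1, b10=1, b11=0, b12=1, b13=1, b14=0, b15=0, b17=1, b18=1, b19=1, b20=0, b21=1, b22=0, b23=1, b24=0, b25=1, b26=1, b27=1, b28=0, b29=0, b30=1, b31=0.
p1 = XOR of data positions {3,5,7,9,11,13,15,17,19,21,23,25,27,29,31} = 1⊕1⊕1⊕1⊕0⊕1⊕0⊕1⊕1⊕1⊕1⊕1⊕1⊕0⊕0 = 1
p2 = XOR of data positions {3,6,7,10,11,14,15,18,19,22,23,26,27,30,31} = 1⊕1⊕1⊕1⊕0⊕0⊕0⊕1⊕1⊕0⊕1⊕1⊕1⊕1⊕0 = 0
p4 = XOR of data positions {5,6,7,12,13,14,15,20,21,22,23,28,29,30,31} = 1⊕1⊕1⊕1⊕1⊕0⊕0⊕0⊕1⊕0⊕1⊕0⊕0⊕1⊕0 = 0
p8 = XOR of data positions {9,10,11,12,13,14,15,24,25,26,27,28,29,30,31} = 1⊕1⊕0⊕1⊕1⊕0⊕0⊕0⊕1⊕1⊕1⊕0⊕0⊕1⊕0 = 0
p16 = XOR of data positions {17,18,19,20,21,22,23,24,25,26,27,28,29,30,31} = 1⊕1⊕1⊕0⊕1⊕0⊕1⊕0⊕1⊕1⊕1⊕0⊕0⊕1⊕0 = 1
Codeword b1..b31 = 1010111011011001111010101110010

1010111011011001111010101110010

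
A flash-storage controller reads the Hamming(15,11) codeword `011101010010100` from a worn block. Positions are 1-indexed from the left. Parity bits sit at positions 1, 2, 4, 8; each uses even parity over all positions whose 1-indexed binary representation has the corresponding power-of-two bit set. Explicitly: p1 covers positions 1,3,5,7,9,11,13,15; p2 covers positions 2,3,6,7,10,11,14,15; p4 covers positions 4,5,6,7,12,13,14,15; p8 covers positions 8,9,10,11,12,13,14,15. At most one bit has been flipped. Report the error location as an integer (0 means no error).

s1: b1⊕b3⊕b5⊕b7⊕b9⊕b11⊕b13⊕b15 = 0⊕1⊕0⊕0⊕0⊕1⊕1⊕0 = 1
s2: b2⊕b3⊕b6⊕b7⊕b10⊕b11⊕b14⊕b15 = 1⊕1⊕1⊕0⊕0⊕1⊕0⊕0 = 0
s4: b4⊕b5⊕b6⊕b7⊕b12⊕b13⊕b14⊕b15 = 1⊕0⊕1⊕0⊕0⊕1⊕0⊕0 = 1
s8: b8⊕b9⊕b10⊕b11⊕b12⊕b13⊕b14⊕b15 = 1⊕0⊕0⊕1⊕0⊕1⊕0⊕0 = 1
Syndrome (s8...s1) = 1101 → position 13.

13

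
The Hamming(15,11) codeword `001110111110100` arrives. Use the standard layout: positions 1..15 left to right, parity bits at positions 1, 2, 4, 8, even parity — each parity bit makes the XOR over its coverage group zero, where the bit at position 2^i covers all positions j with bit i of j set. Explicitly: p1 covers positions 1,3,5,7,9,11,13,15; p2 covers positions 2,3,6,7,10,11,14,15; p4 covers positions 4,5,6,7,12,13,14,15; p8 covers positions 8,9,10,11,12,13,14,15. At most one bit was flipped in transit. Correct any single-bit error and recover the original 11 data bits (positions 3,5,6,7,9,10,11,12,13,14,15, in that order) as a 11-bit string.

11011110100

s1: b1⊕b3⊕b5⊕b7⊕b9⊕b11⊕b13⊕b15 = 0⊕1⊕1⊕1⊕1⊕1⊕1⊕0 = 0
s2: b2⊕b3⊕b6⊕b7⊕b10⊕b11⊕b14⊕b15 = 0⊕1⊕0⊕1⊕1⊕1⊕0⊕0 = 0
s4: b4⊕b5⊕b6⊕b7⊕b12⊕b13⊕b14⊕b15 = 1⊕1⊕0⊕1⊕0⊕1⊕0⊕0 = 0
s8: b8⊕b9⊕b10⊕b11⊕b12⊕b13⊕b14⊕b15 = 1⊕1⊕1⊕1⊕0⊕1⊕0⊕0 = 1
Syndrome (s8...s1) = 1000 → position 8.
Flip bit 8: corrected codeword = 001110101110100
Data bits at positions 3,5,6,7,9,10,11,12,13,14,15: 11011110100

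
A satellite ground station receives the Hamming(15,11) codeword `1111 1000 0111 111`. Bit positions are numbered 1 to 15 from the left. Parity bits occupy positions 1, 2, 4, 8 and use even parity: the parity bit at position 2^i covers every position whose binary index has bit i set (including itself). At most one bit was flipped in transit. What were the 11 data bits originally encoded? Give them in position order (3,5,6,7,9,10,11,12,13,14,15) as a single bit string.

11000111111

s1: b1⊕b3⊕b5⊕b7⊕b9⊕b11⊕b13⊕b15 = 1⊕1⊕1⊕0⊕0⊕1⊕1⊕1 = 0
s2: b2⊕b3⊕b6⊕b7⊕b10⊕b11⊕b14⊕b15 = 1⊕1⊕0⊕0⊕1⊕1⊕1⊕1 = 0
s4: b4⊕b5⊕b6⊕b7⊕b12⊕b13⊕b14⊕b15 = 1⊕1⊕0⊕0⊕1⊕1⊕1⊕1 = 0
s8: b8⊕b9⊕b10⊕b11⊕b12⊕b13⊕b14⊕b15 = 0⊕0⊕1⊕1⊕1⊕1⊕1⊕1 = 0
Syndrome (s8...s1) = 0000 → position 0 (no error).
No correction needed.
Data bits at positions 3,5,6,7,9,10,11,12,13,14,15: 11000111111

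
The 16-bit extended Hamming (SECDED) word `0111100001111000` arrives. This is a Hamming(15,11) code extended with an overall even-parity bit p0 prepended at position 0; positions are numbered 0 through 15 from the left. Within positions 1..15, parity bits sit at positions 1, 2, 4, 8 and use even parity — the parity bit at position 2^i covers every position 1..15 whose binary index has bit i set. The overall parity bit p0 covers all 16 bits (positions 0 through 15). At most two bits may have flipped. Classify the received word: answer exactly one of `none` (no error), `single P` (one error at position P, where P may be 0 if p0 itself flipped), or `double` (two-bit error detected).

none

s1: b1⊕b3⊕b5⊕b7⊕b9⊕b11⊕b13⊕b15 = 1⊕1⊕0⊕0⊕1⊕1⊕0⊕0 = 0
s2: b2⊕b3⊕b6⊕b7⊕b10⊕b11⊕b14⊕b15 = 1⊕1⊕0⊕0⊕1⊕1⊕0⊕0 = 0
s4: b4⊕b5⊕b6⊕b7⊕b12⊕b13⊕b14⊕b15 = 1⊕0⊕0⊕0⊕1⊕0⊕0⊕0 = 0
s8: b8⊕b9⊕b10⊕b11⊕b12⊕b13⊕b14⊕b15 = 0⊕1⊕1⊕1⊕1⊕0⊕0⊕0 = 0
Syndrome (s8...s1) = 0000 → position 0 (no error).
Overall parity (XOR of all 16 bits, including p0): 0⊕1⊕1⊕1⊕1⊕0⊕0⊕0⊕0⊕1⊕1⊕1⊕1⊕0⊕0⊕0 = 0
Overall=0, syndrome position=0 → no error.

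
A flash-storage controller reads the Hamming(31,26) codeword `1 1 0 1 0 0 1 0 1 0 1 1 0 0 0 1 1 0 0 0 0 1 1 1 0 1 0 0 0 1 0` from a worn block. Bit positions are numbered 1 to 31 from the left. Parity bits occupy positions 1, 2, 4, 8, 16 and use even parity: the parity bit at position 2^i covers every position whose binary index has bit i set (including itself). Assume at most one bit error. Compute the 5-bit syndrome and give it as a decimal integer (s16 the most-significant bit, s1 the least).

s1: b1⊕b3⊕b5⊕b7⊕b9⊕b11⊕b13⊕b15⊕b17⊕b19⊕b21⊕b23⊕b25⊕b27⊕b29⊕b31 = 1⊕0⊕0⊕1⊕1⊕1⊕0⊕0⊕1⊕0⊕0⊕1⊕0⊕0⊕0⊕0 = 0
s2: b2⊕b3⊕b6⊕b7⊕b10⊕b11⊕b14⊕b15⊕b18⊕b19⊕b22⊕b23⊕b26⊕b27⊕b30⊕b31 = 1⊕0⊕0⊕1⊕0⊕1⊕0⊕0⊕0⊕0⊕1⊕1⊕1⊕0⊕1⊕0 = 1
s4: b4⊕b5⊕b6⊕b7⊕b12⊕b13⊕b14⊕b15⊕b20⊕b21⊕b22⊕b23⊕b28⊕b29⊕b30⊕b31 = 1⊕0⊕0⊕1⊕1⊕0⊕0⊕0⊕0⊕0⊕1⊕1⊕0⊕0⊕1⊕0 = 0
s8: b8⊕b9⊕b10⊕b11⊕b12⊕b13⊕b14⊕b15⊕b24⊕b25⊕b26⊕b27⊕b28⊕b29⊕b30⊕b31 = 0⊕1⊕0⊕1⊕1⊕0⊕0⊕0⊕1⊕0⊕1⊕0⊕0⊕0⊕1⊕0 = 0
s16: b16⊕b17⊕b18⊕b19⊕b20⊕b21⊕b22⊕b23⊕b24⊕b25⊕b26⊕b27⊕b28⊕b29⊕b30⊕b31 = 1⊕1⊕0⊕0⊕0⊕0⊕1⊕1⊕1⊕0⊕1⊕0⊕0⊕0⊕1⊕0 = 1
Syndrome (s16...s1) = 10010 → position 18.

18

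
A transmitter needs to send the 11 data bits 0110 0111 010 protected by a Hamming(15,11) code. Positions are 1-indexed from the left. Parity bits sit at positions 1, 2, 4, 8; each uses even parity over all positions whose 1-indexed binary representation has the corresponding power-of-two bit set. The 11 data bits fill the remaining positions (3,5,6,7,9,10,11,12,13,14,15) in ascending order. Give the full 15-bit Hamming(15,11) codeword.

000011000111010

Place data bits at non-power-of-two positions: b3=0, b5=1, b6=1, b7=0, b9=0, b10=1, b11=1, b12=1, b13=0, b14=1, b15=0.
p1 = XOR of data positions {3,5,7,9,11,13,15} = 0⊕1⊕0⊕0⊕1⊕0⊕0 = 0
p2 = XOR of data positions {3,6,7,10,11,14,15} = 0⊕1⊕0⊕1⊕1⊕1⊕0 = 0
p4 = XOR of data positions {5,6,7,12,13,14,15} = 1⊕1⊕0⊕1⊕0⊕1⊕0 = 0
p8 = XOR of data positions {9,10,11,12,13,14,15} = 0⊕1⊕1⊕1⊕0⊕1⊕0 = 0
Codeword b1..b15 = 000011000111010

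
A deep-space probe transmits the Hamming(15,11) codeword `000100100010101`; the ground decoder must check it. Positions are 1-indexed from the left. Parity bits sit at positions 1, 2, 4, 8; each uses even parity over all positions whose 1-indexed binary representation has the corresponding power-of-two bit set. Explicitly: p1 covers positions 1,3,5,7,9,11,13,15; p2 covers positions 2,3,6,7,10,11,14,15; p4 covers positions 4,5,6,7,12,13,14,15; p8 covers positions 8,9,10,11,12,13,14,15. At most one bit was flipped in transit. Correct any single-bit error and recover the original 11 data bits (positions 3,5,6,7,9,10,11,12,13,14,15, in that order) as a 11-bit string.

00010110101

s1: b1⊕b3⊕b5⊕b7⊕b9⊕b11⊕b13⊕b15 = 0⊕0⊕0⊕1⊕0⊕1⊕1⊕1 = 0
s2: b2⊕b3⊕b6⊕b7⊕b10⊕b11⊕b14⊕b15 = 0⊕0⊕0⊕1⊕0⊕1⊕0⊕1 = 1
s4: b4⊕b5⊕b6⊕b7⊕b12⊕b13⊕b14⊕b15 = 1⊕0⊕0⊕1⊕0⊕1⊕0⊕1 = 0
s8: b8⊕b9⊕b10⊕b11⊕b12⊕b13⊕b14⊕b15 = 0⊕0⊕0⊕1⊕0⊕1⊕0⊕1 = 1
Syndrome (s8...s1) = 1010 → position 10.
Flip bit 10: corrected codeword = 000100100110101
Data bits at positions 3,5,6,7,9,10,11,12,13,14,15: 00010110101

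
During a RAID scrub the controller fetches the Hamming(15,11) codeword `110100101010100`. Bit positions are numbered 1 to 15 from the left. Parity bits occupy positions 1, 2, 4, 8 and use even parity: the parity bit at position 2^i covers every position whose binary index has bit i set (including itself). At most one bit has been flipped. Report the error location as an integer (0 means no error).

s1: b1⊕b3⊕b5⊕b7⊕b9⊕b11⊕b13⊕b15 = 1⊕0⊕0⊕1⊕1⊕1⊕1⊕0 = 1
s2: b2⊕b3⊕b6⊕b7⊕b10⊕b11⊕b14⊕b15 = 1⊕0⊕0⊕1⊕0⊕1⊕0⊕0 = 1
s4: b4⊕b5⊕b6⊕b7⊕b12⊕b13⊕b14⊕b15 = 1⊕0⊕0⊕1⊕0⊕1⊕0⊕0 = 1
s8: b8⊕b9⊕b10⊕b11⊕b12⊕b13⊕b14⊕b15 = 0⊕1⊕0⊕1⊕0⊕1⊕0⊕0 = 1
Syndrome (s8...s1) = 1111 → position 15.

15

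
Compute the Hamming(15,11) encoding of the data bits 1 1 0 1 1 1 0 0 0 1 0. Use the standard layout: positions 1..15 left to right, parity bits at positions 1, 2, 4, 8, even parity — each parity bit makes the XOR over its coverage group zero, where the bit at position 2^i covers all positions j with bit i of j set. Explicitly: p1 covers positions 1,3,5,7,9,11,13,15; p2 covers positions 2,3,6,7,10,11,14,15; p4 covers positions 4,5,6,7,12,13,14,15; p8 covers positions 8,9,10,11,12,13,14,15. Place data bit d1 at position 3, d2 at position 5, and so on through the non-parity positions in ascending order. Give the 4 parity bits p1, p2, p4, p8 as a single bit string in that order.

Place data bits at non-power-of-two positions: b3=1, b5=1, b6=0, b7=1, b9=1, b10=1, b11=0, b12=0, b13=0, b14=1, b15=0.
p1 = XOR of data positions {3,5,7,9,11,13,15} = 1⊕1⊕1⊕1⊕0⊕0⊕0 = 0
p2 = XOR of data positions {3,6,7,10,11,14,15} = 1⊕0⊕1⊕1⊕0⊕1⊕0 = 0
p4 = XOR of data positions {5,6,7,12,13,14,15} = 1⊕0⊕1⊕0⊕0⊕1⊕0 = 1
p8 = XOR of data positions {9,10,11,12,13,14,15} = 1⊕1⊕0⊕0⊕0⊕1⊕0 = 1
Parity bits p1,p2,p4,p8 = 0011

0011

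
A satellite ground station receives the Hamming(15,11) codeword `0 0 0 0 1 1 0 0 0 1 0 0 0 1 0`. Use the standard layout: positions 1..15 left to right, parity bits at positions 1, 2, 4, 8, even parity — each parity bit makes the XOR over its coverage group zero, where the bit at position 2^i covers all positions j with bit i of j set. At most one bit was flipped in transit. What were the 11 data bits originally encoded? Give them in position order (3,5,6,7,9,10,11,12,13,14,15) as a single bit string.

s1: b1⊕b3⊕b5⊕b7⊕b9⊕b11⊕b13⊕b15 = 0⊕0⊕1⊕0⊕0⊕0⊕0⊕0 = 1
s2: b2⊕b3⊕b6⊕b7⊕b10⊕b11⊕b14⊕b15 = 0⊕0⊕1⊕0⊕1⊕0⊕1⊕0 = 1
s4: b4⊕b5⊕b6⊕b7⊕b12⊕b13⊕b14⊕b15 = 0⊕1⊕1⊕0⊕0⊕0⊕1⊕0 = 1
s8: b8⊕b9⊕b10⊕b11⊕b12⊕b13⊕b14⊕b15 = 0⊕0⊕1⊕0⊕0⊕0⊕1⊕0 = 0
Syndrome (s8...s1) = 0111 → position 7.
Flip bit 7: corrected codeword = 000011100100010
Data bits at positions 3,5,6,7,9,10,11,12,13,14,15: 01110100010

01110100010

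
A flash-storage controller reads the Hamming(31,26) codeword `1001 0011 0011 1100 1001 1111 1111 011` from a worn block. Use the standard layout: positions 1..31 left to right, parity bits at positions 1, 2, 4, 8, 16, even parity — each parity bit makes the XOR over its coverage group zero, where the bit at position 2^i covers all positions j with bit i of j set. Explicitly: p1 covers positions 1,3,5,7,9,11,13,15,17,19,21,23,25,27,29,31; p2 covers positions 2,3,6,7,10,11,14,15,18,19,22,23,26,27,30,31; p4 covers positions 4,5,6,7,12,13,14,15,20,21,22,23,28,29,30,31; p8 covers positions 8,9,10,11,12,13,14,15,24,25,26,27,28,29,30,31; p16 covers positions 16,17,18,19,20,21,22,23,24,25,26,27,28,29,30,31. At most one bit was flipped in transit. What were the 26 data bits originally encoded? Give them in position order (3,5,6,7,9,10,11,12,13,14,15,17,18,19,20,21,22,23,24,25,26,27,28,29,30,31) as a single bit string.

00010011110100111111111011

s1: b1⊕b3⊕b5⊕b7⊕b9⊕b11⊕b13⊕b15⊕b17⊕b19⊕b21⊕b23⊕b25⊕b27⊕b29⊕b31 = 1⊕0⊕0⊕1⊕0⊕1⊕1⊕0⊕1⊕0⊕1⊕1⊕1⊕1⊕0⊕1 = 0
s2: b2⊕b3⊕b6⊕b7⊕b10⊕b11⊕b14⊕b15⊕b18⊕b19⊕b22⊕b23⊕b26⊕b27⊕b30⊕b31 = 0⊕0⊕0⊕1⊕0⊕1⊕1⊕0⊕0⊕0⊕1⊕1⊕1⊕1⊕1⊕1 = 1
s4: b4⊕b5⊕b6⊕b7⊕b12⊕b13⊕b14⊕b15⊕b20⊕b21⊕b22⊕b23⊕b28⊕b29⊕b30⊕b31 = 1⊕0⊕0⊕1⊕1⊕1⊕1⊕0⊕1⊕1⊕1⊕1⊕1⊕0⊕1⊕1 = 0
s8: b8⊕b9⊕b10⊕b11⊕b12⊕b13⊕b14⊕b15⊕b24⊕b25⊕b26⊕b27⊕b28⊕b29⊕b30⊕b31 = 1⊕0⊕0⊕1⊕1⊕1⊕1⊕0⊕1⊕1⊕1⊕1⊕1⊕0⊕1⊕1 = 0
s16: b16⊕b17⊕b18⊕b19⊕b20⊕b21⊕b22⊕b23⊕b24⊕b25⊕b26⊕b27⊕b28⊕b29⊕b30⊕b31 = 0⊕1⊕0⊕0⊕1⊕1⊕1⊕1⊕1⊕1⊕1⊕1⊕1⊕0⊕1⊕1 = 0
Syndrome (s16...s1) = 00010 → position 2.
Flip bit 2: corrected codeword = 1101001100111100100111111111011
Data bits at positions 3,5,6,7,9,10,11,12,13,14,15,17,18,19,20,21,22,23,24,25,26,27,28,29,30,31: 00010011110100111111111011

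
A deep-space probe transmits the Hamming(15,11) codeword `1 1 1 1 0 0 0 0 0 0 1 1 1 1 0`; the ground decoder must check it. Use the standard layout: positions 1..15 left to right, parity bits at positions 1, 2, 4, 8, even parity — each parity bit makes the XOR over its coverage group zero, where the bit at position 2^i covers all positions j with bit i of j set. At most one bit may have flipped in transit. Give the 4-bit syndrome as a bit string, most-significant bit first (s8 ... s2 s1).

s1: b1⊕b3⊕b5⊕b7⊕b9⊕b11⊕b13⊕b15 = 1⊕1⊕0⊕0⊕0⊕1⊕1⊕0 = 0
s2: b2⊕b3⊕b6⊕b7⊕b10⊕b11⊕b14⊕b15 = 1⊕1⊕0⊕0⊕0⊕1⊕1⊕0 = 0
s4: b4⊕b5⊕b6⊕b7⊕b12⊕b13⊕b14⊕b15 = 1⊕0⊕0⊕0⊕1⊕1⊕1⊕0 = 0
s8: b8⊕b9⊕b10⊕b11⊕b12⊕b13⊕b14⊕b15 = 0⊕0⊕0⊕1⊕1⊕1⊕1⊕0 = 0
Syndrome (s8...s1) = 0000 → position 0 (no error).

0000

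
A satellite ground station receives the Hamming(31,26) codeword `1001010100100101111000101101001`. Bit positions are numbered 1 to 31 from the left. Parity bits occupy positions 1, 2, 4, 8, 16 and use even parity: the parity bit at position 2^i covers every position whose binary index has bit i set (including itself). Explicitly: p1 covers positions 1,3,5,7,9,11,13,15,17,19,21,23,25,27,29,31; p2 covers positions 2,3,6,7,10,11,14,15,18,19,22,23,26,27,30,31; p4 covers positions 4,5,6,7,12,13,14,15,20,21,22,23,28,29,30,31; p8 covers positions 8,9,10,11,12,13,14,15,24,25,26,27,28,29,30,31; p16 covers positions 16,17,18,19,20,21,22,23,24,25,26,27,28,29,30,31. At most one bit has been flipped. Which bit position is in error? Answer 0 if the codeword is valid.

s1: b1⊕b3⊕b5⊕b7⊕b9⊕b11⊕b13⊕b15⊕b17⊕b19⊕b21⊕b23⊕b25⊕b27⊕b29⊕b31 = 1⊕0⊕0⊕0⊕0⊕1⊕0⊕0⊕1⊕1⊕0⊕1⊕1⊕0⊕0⊕1 = 1
s2: b2⊕b3⊕b6⊕b7⊕b10⊕b11⊕b14⊕b15⊕b18⊕b19⊕b22⊕b23⊕b26⊕b27⊕b30⊕b31 = 0⊕0⊕1⊕0⊕0⊕1⊕1⊕0⊕1⊕1⊕0⊕1⊕1⊕0⊕0⊕1 = 0
s4: b4⊕b5⊕b6⊕b7⊕b12⊕b13⊕b14⊕b15⊕b20⊕b21⊕b22⊕b23⊕b28⊕b29⊕b30⊕b31 = 1⊕0⊕1⊕0⊕0⊕0⊕1⊕0⊕0⊕0⊕0⊕1⊕1⊕0⊕0⊕1 = 0
s8: b8⊕b9⊕b10⊕b11⊕b12⊕b13⊕b14⊕b15⊕b24⊕b25⊕b26⊕b27⊕b28⊕b29⊕b30⊕b31 = 1⊕0⊕0⊕1⊕0⊕0⊕1⊕0⊕0⊕1⊕1⊕0⊕1⊕0⊕0⊕1 = 1
s16: b16⊕b17⊕b18⊕b19⊕b20⊕b21⊕b22⊕b23⊕b24⊕b25⊕b26⊕b27⊕b28⊕b29⊕b30⊕b31 = 1⊕1⊕1⊕1⊕0⊕0⊕0⊕1⊕0⊕1⊕1⊕0⊕1⊕0⊕0⊕1 = 1
Syndrome (s16...s1) = 11001 → position 25.

25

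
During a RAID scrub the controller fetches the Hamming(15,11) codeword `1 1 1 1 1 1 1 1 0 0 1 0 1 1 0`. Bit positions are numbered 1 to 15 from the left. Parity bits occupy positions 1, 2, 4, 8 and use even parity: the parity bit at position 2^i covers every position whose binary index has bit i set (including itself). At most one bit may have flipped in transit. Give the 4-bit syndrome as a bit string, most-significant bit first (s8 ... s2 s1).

s1: b1⊕b3⊕b5⊕b7⊕b9⊕b11⊕b13⊕b15 = 1⊕1⊕1⊕1⊕0⊕1⊕1⊕0 = 0
s2: b2⊕b3⊕b6⊕b7⊕b10⊕b11⊕b14⊕b15 = 1⊕1⊕1⊕1⊕0⊕1⊕1⊕0 = 0
s4: b4⊕b5⊕b6⊕b7⊕b12⊕b13⊕b14⊕b15 = 1⊕1⊕1⊕1⊕0⊕1⊕1⊕0 = 0
s8: b8⊕b9⊕b10⊕b11⊕b12⊕b13⊕b14⊕b15 = 1⊕0⊕0⊕1⊕0⊕1⊕1⊕0 = 0
Syndrome (s8...s1) = 0000 → position 0 (no error).

0000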